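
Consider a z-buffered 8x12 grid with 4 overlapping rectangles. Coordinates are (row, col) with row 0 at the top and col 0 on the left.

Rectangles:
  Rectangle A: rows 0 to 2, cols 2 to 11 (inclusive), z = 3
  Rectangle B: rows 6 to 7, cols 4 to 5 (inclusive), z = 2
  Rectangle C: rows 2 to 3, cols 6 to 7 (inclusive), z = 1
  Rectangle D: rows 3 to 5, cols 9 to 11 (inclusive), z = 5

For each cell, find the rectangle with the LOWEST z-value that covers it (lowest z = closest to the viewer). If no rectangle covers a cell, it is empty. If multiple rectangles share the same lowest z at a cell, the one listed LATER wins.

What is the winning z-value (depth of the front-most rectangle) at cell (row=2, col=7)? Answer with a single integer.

Check cell (2,7):
  A: rows 0-2 cols 2-11 z=3 -> covers; best now A (z=3)
  B: rows 6-7 cols 4-5 -> outside (row miss)
  C: rows 2-3 cols 6-7 z=1 -> covers; best now C (z=1)
  D: rows 3-5 cols 9-11 -> outside (row miss)
Winner: C at z=1

Answer: 1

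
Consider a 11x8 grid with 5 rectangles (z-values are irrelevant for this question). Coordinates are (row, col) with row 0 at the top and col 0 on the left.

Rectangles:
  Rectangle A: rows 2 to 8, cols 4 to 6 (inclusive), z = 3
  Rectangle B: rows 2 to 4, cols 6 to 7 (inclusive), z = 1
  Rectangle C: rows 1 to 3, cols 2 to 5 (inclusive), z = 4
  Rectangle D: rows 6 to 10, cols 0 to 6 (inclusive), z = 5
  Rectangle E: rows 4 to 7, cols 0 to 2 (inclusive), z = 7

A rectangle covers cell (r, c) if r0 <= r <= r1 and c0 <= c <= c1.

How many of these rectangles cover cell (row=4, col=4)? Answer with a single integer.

Check cell (4,4):
  A: rows 2-8 cols 4-6 -> covers
  B: rows 2-4 cols 6-7 -> outside (col miss)
  C: rows 1-3 cols 2-5 -> outside (row miss)
  D: rows 6-10 cols 0-6 -> outside (row miss)
  E: rows 4-7 cols 0-2 -> outside (col miss)
Count covering = 1

Answer: 1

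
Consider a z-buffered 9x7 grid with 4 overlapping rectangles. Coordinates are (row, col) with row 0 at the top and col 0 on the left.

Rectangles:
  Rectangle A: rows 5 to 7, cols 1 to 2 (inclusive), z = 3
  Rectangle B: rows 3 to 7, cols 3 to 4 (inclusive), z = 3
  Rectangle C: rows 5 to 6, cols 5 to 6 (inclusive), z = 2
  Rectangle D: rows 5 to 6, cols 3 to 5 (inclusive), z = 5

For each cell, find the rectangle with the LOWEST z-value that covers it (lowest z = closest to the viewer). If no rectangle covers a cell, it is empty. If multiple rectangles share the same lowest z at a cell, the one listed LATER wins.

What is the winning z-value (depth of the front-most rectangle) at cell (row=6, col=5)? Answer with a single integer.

Answer: 2

Derivation:
Check cell (6,5):
  A: rows 5-7 cols 1-2 -> outside (col miss)
  B: rows 3-7 cols 3-4 -> outside (col miss)
  C: rows 5-6 cols 5-6 z=2 -> covers; best now C (z=2)
  D: rows 5-6 cols 3-5 z=5 -> covers; best now C (z=2)
Winner: C at z=2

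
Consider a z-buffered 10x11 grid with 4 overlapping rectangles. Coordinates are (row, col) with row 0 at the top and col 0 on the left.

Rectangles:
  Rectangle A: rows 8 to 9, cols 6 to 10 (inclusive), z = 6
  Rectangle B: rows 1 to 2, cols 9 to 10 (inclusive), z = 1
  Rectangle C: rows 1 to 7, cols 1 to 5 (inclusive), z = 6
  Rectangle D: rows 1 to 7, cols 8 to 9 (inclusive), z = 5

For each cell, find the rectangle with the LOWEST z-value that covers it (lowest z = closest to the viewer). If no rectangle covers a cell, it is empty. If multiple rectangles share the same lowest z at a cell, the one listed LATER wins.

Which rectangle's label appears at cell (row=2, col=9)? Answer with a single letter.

Answer: B

Derivation:
Check cell (2,9):
  A: rows 8-9 cols 6-10 -> outside (row miss)
  B: rows 1-2 cols 9-10 z=1 -> covers; best now B (z=1)
  C: rows 1-7 cols 1-5 -> outside (col miss)
  D: rows 1-7 cols 8-9 z=5 -> covers; best now B (z=1)
Winner: B at z=1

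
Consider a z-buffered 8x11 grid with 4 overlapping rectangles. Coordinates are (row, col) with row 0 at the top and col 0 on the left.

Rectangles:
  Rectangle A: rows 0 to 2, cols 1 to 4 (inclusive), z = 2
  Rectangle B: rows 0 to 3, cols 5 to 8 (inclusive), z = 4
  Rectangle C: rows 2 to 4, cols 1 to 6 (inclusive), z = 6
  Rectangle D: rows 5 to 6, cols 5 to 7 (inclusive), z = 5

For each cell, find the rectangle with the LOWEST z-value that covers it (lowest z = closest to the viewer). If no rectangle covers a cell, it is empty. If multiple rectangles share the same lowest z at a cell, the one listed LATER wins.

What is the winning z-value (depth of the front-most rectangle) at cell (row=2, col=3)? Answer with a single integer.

Answer: 2

Derivation:
Check cell (2,3):
  A: rows 0-2 cols 1-4 z=2 -> covers; best now A (z=2)
  B: rows 0-3 cols 5-8 -> outside (col miss)
  C: rows 2-4 cols 1-6 z=6 -> covers; best now A (z=2)
  D: rows 5-6 cols 5-7 -> outside (row miss)
Winner: A at z=2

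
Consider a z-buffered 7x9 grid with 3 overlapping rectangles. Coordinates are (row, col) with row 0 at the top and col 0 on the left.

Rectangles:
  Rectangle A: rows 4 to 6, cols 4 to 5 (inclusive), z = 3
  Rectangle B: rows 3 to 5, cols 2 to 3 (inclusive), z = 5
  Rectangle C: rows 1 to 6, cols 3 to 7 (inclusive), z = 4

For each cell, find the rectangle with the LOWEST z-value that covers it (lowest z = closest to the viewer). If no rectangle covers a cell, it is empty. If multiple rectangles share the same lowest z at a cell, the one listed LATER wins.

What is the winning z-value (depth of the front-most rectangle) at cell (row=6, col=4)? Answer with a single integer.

Check cell (6,4):
  A: rows 4-6 cols 4-5 z=3 -> covers; best now A (z=3)
  B: rows 3-5 cols 2-3 -> outside (row miss)
  C: rows 1-6 cols 3-7 z=4 -> covers; best now A (z=3)
Winner: A at z=3

Answer: 3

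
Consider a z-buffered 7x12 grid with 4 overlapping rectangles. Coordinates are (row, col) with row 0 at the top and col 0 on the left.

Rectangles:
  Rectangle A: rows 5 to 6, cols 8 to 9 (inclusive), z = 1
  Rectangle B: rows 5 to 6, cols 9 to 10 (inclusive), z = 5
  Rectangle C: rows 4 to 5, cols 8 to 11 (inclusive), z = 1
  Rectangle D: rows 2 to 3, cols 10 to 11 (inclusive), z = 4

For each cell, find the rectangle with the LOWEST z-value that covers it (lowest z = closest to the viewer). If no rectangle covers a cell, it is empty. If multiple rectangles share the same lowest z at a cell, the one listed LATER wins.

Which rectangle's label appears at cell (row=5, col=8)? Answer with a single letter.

Check cell (5,8):
  A: rows 5-6 cols 8-9 z=1 -> covers; best now A (z=1)
  B: rows 5-6 cols 9-10 -> outside (col miss)
  C: rows 4-5 cols 8-11 z=1 -> covers; best now C (z=1)
  D: rows 2-3 cols 10-11 -> outside (row miss)
Winner: C at z=1

Answer: C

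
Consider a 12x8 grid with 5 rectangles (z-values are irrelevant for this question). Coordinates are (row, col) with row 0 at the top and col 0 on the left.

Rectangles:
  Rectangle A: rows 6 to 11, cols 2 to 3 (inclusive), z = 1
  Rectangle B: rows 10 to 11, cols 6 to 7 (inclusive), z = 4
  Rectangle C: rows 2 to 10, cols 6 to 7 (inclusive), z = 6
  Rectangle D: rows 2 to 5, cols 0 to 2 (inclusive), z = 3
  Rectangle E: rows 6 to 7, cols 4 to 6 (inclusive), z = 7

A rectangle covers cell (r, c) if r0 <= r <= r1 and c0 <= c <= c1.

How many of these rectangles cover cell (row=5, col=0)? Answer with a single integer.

Check cell (5,0):
  A: rows 6-11 cols 2-3 -> outside (row miss)
  B: rows 10-11 cols 6-7 -> outside (row miss)
  C: rows 2-10 cols 6-7 -> outside (col miss)
  D: rows 2-5 cols 0-2 -> covers
  E: rows 6-7 cols 4-6 -> outside (row miss)
Count covering = 1

Answer: 1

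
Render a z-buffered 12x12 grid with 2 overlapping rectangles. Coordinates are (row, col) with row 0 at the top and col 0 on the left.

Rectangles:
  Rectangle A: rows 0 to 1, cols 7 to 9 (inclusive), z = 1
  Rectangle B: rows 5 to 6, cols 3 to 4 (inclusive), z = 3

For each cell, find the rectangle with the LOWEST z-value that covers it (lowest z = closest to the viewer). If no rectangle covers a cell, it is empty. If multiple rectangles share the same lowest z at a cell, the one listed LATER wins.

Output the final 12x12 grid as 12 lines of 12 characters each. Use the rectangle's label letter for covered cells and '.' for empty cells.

.......AAA..
.......AAA..
............
............
............
...BB.......
...BB.......
............
............
............
............
............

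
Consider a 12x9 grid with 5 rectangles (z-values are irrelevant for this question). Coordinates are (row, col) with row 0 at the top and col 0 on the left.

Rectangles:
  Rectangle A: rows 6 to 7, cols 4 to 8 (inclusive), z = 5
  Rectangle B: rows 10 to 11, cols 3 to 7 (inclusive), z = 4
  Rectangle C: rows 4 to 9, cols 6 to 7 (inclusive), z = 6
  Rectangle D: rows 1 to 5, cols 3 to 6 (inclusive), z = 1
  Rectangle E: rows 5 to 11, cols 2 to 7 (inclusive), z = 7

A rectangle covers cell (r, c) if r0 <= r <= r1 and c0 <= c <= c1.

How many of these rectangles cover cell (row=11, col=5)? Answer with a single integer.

Check cell (11,5):
  A: rows 6-7 cols 4-8 -> outside (row miss)
  B: rows 10-11 cols 3-7 -> covers
  C: rows 4-9 cols 6-7 -> outside (row miss)
  D: rows 1-5 cols 3-6 -> outside (row miss)
  E: rows 5-11 cols 2-7 -> covers
Count covering = 2

Answer: 2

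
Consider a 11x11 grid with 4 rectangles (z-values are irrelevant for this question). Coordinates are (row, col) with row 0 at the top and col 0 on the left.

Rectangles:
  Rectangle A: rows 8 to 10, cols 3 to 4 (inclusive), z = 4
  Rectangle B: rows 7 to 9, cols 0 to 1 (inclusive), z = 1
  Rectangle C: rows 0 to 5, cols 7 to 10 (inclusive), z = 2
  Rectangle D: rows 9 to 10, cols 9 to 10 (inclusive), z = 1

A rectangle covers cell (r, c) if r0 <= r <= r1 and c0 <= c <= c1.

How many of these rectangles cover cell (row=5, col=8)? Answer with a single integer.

Check cell (5,8):
  A: rows 8-10 cols 3-4 -> outside (row miss)
  B: rows 7-9 cols 0-1 -> outside (row miss)
  C: rows 0-5 cols 7-10 -> covers
  D: rows 9-10 cols 9-10 -> outside (row miss)
Count covering = 1

Answer: 1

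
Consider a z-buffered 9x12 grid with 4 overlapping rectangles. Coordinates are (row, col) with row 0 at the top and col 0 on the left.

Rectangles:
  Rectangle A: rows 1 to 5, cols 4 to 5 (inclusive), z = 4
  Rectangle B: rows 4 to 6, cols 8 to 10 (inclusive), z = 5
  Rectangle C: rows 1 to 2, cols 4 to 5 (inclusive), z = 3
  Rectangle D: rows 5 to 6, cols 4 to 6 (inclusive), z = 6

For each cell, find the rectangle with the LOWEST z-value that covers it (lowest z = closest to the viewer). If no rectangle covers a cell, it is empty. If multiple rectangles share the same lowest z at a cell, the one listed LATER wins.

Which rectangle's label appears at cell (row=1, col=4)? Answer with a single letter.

Answer: C

Derivation:
Check cell (1,4):
  A: rows 1-5 cols 4-5 z=4 -> covers; best now A (z=4)
  B: rows 4-6 cols 8-10 -> outside (row miss)
  C: rows 1-2 cols 4-5 z=3 -> covers; best now C (z=3)
  D: rows 5-6 cols 4-6 -> outside (row miss)
Winner: C at z=3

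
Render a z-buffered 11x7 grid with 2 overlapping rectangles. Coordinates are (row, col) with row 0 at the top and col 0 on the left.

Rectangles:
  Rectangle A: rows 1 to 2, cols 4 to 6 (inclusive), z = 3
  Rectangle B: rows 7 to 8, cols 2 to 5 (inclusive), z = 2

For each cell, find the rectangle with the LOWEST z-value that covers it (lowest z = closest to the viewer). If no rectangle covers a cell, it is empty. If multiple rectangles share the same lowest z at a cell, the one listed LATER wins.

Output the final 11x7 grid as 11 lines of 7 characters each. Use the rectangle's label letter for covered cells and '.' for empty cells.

.......
....AAA
....AAA
.......
.......
.......
.......
..BBBB.
..BBBB.
.......
.......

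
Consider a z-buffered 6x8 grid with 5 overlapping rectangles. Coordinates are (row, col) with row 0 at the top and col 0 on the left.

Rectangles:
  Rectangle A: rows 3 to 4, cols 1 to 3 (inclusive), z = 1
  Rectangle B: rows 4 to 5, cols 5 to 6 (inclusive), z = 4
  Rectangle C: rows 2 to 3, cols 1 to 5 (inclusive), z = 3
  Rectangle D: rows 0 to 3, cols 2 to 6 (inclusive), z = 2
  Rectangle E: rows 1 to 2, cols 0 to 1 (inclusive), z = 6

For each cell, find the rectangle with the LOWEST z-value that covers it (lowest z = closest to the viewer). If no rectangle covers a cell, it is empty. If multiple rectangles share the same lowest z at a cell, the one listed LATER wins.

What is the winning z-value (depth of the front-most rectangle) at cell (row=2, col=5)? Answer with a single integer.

Check cell (2,5):
  A: rows 3-4 cols 1-3 -> outside (row miss)
  B: rows 4-5 cols 5-6 -> outside (row miss)
  C: rows 2-3 cols 1-5 z=3 -> covers; best now C (z=3)
  D: rows 0-3 cols 2-6 z=2 -> covers; best now D (z=2)
  E: rows 1-2 cols 0-1 -> outside (col miss)
Winner: D at z=2

Answer: 2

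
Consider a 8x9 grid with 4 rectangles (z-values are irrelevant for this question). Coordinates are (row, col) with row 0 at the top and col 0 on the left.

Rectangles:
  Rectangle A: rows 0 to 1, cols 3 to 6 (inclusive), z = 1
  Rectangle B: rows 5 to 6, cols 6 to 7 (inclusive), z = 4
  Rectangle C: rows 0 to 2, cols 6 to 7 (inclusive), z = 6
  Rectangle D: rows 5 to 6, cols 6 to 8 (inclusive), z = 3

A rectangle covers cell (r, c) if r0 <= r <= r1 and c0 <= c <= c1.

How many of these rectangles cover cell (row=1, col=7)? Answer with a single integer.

Answer: 1

Derivation:
Check cell (1,7):
  A: rows 0-1 cols 3-6 -> outside (col miss)
  B: rows 5-6 cols 6-7 -> outside (row miss)
  C: rows 0-2 cols 6-7 -> covers
  D: rows 5-6 cols 6-8 -> outside (row miss)
Count covering = 1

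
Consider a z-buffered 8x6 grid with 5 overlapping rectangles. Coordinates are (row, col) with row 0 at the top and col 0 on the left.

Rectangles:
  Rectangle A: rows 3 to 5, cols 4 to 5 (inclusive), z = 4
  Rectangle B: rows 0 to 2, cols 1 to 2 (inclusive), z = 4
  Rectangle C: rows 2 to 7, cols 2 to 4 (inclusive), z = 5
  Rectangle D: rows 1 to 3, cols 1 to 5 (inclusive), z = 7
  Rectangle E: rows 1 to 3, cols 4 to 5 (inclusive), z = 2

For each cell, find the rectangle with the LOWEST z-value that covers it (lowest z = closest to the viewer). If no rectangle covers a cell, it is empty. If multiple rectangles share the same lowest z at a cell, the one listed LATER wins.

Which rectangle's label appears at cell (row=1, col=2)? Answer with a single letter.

Answer: B

Derivation:
Check cell (1,2):
  A: rows 3-5 cols 4-5 -> outside (row miss)
  B: rows 0-2 cols 1-2 z=4 -> covers; best now B (z=4)
  C: rows 2-7 cols 2-4 -> outside (row miss)
  D: rows 1-3 cols 1-5 z=7 -> covers; best now B (z=4)
  E: rows 1-3 cols 4-5 -> outside (col miss)
Winner: B at z=4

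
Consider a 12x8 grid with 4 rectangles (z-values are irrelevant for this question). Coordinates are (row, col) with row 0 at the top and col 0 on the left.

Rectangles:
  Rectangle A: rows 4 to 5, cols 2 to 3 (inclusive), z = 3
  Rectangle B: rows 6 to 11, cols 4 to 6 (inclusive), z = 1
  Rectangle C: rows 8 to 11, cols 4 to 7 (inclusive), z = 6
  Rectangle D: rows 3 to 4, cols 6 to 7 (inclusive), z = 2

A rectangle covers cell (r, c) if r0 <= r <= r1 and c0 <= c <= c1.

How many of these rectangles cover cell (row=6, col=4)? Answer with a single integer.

Check cell (6,4):
  A: rows 4-5 cols 2-3 -> outside (row miss)
  B: rows 6-11 cols 4-6 -> covers
  C: rows 8-11 cols 4-7 -> outside (row miss)
  D: rows 3-4 cols 6-7 -> outside (row miss)
Count covering = 1

Answer: 1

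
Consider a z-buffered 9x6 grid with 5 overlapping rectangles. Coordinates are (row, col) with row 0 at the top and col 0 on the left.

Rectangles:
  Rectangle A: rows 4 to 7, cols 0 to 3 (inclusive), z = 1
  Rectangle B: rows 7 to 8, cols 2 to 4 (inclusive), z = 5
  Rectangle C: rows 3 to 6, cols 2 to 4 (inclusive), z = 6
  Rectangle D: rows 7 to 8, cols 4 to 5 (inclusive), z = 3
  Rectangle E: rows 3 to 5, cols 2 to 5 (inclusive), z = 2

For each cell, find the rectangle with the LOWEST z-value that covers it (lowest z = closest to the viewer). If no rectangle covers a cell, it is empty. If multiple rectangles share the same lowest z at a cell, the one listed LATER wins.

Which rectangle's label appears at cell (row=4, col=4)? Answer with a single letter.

Answer: E

Derivation:
Check cell (4,4):
  A: rows 4-7 cols 0-3 -> outside (col miss)
  B: rows 7-8 cols 2-4 -> outside (row miss)
  C: rows 3-6 cols 2-4 z=6 -> covers; best now C (z=6)
  D: rows 7-8 cols 4-5 -> outside (row miss)
  E: rows 3-5 cols 2-5 z=2 -> covers; best now E (z=2)
Winner: E at z=2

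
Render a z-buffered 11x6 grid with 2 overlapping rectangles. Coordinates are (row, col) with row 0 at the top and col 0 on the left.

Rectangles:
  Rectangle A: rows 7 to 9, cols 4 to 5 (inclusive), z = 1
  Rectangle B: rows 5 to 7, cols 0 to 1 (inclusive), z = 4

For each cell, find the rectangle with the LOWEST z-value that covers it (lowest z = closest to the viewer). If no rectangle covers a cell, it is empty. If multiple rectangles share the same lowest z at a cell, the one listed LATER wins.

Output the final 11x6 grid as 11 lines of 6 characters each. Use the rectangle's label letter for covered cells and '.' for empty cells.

......
......
......
......
......
BB....
BB....
BB..AA
....AA
....AA
......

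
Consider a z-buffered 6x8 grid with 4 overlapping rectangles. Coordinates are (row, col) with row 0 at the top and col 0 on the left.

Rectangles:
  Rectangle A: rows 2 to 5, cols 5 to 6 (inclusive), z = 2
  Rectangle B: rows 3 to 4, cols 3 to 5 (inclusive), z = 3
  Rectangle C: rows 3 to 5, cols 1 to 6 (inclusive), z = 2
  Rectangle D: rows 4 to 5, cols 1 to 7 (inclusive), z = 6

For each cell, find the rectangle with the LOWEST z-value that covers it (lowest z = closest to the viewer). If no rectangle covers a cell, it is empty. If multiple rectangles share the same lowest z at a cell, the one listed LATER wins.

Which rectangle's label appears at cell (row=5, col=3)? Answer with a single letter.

Answer: C

Derivation:
Check cell (5,3):
  A: rows 2-5 cols 5-6 -> outside (col miss)
  B: rows 3-4 cols 3-5 -> outside (row miss)
  C: rows 3-5 cols 1-6 z=2 -> covers; best now C (z=2)
  D: rows 4-5 cols 1-7 z=6 -> covers; best now C (z=2)
Winner: C at z=2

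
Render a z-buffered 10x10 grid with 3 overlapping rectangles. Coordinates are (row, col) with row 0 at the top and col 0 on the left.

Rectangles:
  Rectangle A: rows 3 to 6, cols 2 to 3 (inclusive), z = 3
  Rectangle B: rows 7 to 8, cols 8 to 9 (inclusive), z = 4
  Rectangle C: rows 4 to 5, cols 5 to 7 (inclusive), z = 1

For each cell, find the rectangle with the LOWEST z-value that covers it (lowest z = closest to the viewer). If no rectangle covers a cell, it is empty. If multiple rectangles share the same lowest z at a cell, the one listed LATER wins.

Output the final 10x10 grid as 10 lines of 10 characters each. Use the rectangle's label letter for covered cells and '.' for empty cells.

..........
..........
..........
..AA......
..AA.CCC..
..AA.CCC..
..AA......
........BB
........BB
..........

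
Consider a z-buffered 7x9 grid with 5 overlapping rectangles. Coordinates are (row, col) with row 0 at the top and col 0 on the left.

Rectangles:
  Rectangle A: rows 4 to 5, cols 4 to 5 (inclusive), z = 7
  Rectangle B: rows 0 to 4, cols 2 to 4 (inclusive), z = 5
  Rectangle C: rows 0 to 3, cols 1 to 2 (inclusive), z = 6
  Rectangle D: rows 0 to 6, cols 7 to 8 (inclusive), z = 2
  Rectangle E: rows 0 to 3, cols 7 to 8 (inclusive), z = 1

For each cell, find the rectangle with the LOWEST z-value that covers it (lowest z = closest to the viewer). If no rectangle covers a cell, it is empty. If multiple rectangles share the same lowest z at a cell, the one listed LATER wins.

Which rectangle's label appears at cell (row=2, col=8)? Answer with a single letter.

Answer: E

Derivation:
Check cell (2,8):
  A: rows 4-5 cols 4-5 -> outside (row miss)
  B: rows 0-4 cols 2-4 -> outside (col miss)
  C: rows 0-3 cols 1-2 -> outside (col miss)
  D: rows 0-6 cols 7-8 z=2 -> covers; best now D (z=2)
  E: rows 0-3 cols 7-8 z=1 -> covers; best now E (z=1)
Winner: E at z=1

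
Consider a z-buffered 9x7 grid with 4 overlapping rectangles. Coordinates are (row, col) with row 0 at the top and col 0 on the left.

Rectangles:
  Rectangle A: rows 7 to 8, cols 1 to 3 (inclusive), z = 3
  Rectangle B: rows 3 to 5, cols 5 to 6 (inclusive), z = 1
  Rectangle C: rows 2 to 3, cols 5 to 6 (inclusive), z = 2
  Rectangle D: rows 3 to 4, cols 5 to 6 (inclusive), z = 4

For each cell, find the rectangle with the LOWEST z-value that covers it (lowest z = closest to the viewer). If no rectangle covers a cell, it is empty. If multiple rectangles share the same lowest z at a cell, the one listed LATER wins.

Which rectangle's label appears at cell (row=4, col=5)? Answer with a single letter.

Answer: B

Derivation:
Check cell (4,5):
  A: rows 7-8 cols 1-3 -> outside (row miss)
  B: rows 3-5 cols 5-6 z=1 -> covers; best now B (z=1)
  C: rows 2-3 cols 5-6 -> outside (row miss)
  D: rows 3-4 cols 5-6 z=4 -> covers; best now B (z=1)
Winner: B at z=1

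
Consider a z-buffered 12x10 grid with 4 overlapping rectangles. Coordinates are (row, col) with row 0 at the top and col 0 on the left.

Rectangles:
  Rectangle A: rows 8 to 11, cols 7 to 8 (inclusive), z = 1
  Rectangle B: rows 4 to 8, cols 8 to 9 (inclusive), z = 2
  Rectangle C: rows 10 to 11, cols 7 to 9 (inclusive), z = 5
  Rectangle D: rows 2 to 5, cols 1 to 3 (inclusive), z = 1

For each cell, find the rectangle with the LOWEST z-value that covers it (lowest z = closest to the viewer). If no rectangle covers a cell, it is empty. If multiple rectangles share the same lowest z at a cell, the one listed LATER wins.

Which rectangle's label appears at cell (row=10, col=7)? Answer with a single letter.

Check cell (10,7):
  A: rows 8-11 cols 7-8 z=1 -> covers; best now A (z=1)
  B: rows 4-8 cols 8-9 -> outside (row miss)
  C: rows 10-11 cols 7-9 z=5 -> covers; best now A (z=1)
  D: rows 2-5 cols 1-3 -> outside (row miss)
Winner: A at z=1

Answer: A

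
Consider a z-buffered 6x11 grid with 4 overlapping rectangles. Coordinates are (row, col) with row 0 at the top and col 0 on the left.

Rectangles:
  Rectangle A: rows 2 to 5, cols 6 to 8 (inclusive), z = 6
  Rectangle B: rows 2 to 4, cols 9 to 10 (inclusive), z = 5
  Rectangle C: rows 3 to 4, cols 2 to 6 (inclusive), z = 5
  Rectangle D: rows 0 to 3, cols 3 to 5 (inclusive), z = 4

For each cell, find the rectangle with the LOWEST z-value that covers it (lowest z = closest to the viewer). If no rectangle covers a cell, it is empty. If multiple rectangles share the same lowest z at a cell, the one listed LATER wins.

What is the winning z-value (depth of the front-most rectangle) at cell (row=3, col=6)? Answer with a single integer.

Check cell (3,6):
  A: rows 2-5 cols 6-8 z=6 -> covers; best now A (z=6)
  B: rows 2-4 cols 9-10 -> outside (col miss)
  C: rows 3-4 cols 2-6 z=5 -> covers; best now C (z=5)
  D: rows 0-3 cols 3-5 -> outside (col miss)
Winner: C at z=5

Answer: 5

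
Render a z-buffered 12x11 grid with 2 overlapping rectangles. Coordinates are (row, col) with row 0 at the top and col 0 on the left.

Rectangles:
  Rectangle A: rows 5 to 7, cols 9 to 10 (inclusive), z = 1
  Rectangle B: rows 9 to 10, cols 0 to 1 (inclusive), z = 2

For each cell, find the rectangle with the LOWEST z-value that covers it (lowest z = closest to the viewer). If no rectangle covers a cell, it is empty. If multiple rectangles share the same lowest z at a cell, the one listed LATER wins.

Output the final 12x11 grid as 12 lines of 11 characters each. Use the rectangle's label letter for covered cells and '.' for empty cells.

...........
...........
...........
...........
...........
.........AA
.........AA
.........AA
...........
BB.........
BB.........
...........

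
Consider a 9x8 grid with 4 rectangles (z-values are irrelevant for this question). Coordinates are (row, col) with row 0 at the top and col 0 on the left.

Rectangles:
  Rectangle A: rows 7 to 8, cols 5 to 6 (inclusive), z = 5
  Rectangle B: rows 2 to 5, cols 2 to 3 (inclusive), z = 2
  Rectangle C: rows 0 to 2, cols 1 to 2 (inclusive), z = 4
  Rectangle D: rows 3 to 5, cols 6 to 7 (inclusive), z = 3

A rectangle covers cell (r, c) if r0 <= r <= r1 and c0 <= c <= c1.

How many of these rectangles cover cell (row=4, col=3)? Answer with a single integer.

Answer: 1

Derivation:
Check cell (4,3):
  A: rows 7-8 cols 5-6 -> outside (row miss)
  B: rows 2-5 cols 2-3 -> covers
  C: rows 0-2 cols 1-2 -> outside (row miss)
  D: rows 3-5 cols 6-7 -> outside (col miss)
Count covering = 1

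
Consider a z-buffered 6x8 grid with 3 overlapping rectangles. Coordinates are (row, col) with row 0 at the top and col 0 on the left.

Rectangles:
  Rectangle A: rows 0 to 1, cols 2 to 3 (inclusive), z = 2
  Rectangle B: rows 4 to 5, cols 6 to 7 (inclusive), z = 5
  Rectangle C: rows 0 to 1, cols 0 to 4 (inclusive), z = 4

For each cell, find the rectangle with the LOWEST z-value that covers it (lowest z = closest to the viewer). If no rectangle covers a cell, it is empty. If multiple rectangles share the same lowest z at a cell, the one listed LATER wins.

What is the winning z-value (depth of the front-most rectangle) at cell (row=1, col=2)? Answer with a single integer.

Answer: 2

Derivation:
Check cell (1,2):
  A: rows 0-1 cols 2-3 z=2 -> covers; best now A (z=2)
  B: rows 4-5 cols 6-7 -> outside (row miss)
  C: rows 0-1 cols 0-4 z=4 -> covers; best now A (z=2)
Winner: A at z=2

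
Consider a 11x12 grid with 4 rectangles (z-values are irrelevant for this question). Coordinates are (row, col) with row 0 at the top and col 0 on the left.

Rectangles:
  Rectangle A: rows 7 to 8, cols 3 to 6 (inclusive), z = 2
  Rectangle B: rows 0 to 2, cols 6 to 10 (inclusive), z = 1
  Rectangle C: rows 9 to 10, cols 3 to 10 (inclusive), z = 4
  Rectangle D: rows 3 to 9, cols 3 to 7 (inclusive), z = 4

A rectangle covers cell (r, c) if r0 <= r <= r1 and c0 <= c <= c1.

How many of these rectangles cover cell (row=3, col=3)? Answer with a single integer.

Answer: 1

Derivation:
Check cell (3,3):
  A: rows 7-8 cols 3-6 -> outside (row miss)
  B: rows 0-2 cols 6-10 -> outside (row miss)
  C: rows 9-10 cols 3-10 -> outside (row miss)
  D: rows 3-9 cols 3-7 -> covers
Count covering = 1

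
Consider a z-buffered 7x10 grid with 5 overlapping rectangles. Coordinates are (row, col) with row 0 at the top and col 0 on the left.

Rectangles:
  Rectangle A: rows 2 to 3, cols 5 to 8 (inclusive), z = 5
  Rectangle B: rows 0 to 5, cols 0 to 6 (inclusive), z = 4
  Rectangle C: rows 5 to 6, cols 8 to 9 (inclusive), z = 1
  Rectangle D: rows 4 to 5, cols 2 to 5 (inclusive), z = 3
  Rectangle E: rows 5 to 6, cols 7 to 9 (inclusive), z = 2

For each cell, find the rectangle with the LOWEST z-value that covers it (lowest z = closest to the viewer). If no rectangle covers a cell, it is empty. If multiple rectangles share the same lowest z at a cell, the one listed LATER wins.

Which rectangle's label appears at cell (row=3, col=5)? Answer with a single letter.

Check cell (3,5):
  A: rows 2-3 cols 5-8 z=5 -> covers; best now A (z=5)
  B: rows 0-5 cols 0-6 z=4 -> covers; best now B (z=4)
  C: rows 5-6 cols 8-9 -> outside (row miss)
  D: rows 4-5 cols 2-5 -> outside (row miss)
  E: rows 5-6 cols 7-9 -> outside (row miss)
Winner: B at z=4

Answer: B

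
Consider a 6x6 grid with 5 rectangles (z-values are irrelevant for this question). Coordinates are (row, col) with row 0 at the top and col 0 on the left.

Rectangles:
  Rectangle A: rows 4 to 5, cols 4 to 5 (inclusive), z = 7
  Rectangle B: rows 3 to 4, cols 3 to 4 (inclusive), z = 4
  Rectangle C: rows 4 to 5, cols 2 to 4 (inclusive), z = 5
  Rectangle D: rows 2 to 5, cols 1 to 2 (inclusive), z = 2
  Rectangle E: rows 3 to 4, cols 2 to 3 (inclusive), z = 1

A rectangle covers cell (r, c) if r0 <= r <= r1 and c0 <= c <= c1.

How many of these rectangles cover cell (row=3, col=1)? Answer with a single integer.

Check cell (3,1):
  A: rows 4-5 cols 4-5 -> outside (row miss)
  B: rows 3-4 cols 3-4 -> outside (col miss)
  C: rows 4-5 cols 2-4 -> outside (row miss)
  D: rows 2-5 cols 1-2 -> covers
  E: rows 3-4 cols 2-3 -> outside (col miss)
Count covering = 1

Answer: 1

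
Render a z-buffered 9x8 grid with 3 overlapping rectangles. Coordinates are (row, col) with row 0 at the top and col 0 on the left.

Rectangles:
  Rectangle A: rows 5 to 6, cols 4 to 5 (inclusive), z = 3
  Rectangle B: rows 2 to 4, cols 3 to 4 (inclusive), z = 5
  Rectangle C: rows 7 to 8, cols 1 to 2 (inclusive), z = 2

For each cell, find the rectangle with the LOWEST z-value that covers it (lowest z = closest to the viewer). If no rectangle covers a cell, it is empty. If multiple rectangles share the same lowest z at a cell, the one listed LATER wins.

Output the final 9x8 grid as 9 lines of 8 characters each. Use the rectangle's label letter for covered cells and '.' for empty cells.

........
........
...BB...
...BB...
...BB...
....AA..
....AA..
.CC.....
.CC.....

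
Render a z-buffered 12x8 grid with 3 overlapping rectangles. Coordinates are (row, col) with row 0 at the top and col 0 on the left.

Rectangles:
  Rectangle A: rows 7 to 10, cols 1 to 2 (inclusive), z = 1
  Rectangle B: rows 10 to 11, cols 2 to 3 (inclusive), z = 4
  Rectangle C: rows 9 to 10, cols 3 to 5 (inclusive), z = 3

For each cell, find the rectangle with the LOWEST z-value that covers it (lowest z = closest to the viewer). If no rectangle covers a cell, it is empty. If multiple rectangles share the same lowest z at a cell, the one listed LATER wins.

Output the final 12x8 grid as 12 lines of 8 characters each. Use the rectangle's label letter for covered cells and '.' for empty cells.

........
........
........
........
........
........
........
.AA.....
.AA.....
.AACCC..
.AACCC..
..BB....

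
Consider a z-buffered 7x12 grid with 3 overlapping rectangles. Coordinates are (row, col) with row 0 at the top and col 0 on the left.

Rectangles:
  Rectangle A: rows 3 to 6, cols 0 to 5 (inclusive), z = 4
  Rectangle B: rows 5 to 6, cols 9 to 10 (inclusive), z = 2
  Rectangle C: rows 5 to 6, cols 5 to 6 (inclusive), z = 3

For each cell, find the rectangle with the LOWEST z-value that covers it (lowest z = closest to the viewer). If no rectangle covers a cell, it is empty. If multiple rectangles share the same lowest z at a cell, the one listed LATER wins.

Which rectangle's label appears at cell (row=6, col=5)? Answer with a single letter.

Answer: C

Derivation:
Check cell (6,5):
  A: rows 3-6 cols 0-5 z=4 -> covers; best now A (z=4)
  B: rows 5-6 cols 9-10 -> outside (col miss)
  C: rows 5-6 cols 5-6 z=3 -> covers; best now C (z=3)
Winner: C at z=3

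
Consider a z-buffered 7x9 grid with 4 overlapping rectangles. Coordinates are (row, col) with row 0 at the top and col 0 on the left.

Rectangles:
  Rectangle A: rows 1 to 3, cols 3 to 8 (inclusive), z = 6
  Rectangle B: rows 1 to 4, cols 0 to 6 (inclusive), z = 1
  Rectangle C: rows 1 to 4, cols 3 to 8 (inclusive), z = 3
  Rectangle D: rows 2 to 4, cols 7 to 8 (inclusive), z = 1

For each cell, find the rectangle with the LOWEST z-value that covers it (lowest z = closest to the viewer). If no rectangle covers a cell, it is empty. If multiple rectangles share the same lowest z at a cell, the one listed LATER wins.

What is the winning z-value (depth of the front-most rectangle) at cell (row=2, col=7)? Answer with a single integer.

Check cell (2,7):
  A: rows 1-3 cols 3-8 z=6 -> covers; best now A (z=6)
  B: rows 1-4 cols 0-6 -> outside (col miss)
  C: rows 1-4 cols 3-8 z=3 -> covers; best now C (z=3)
  D: rows 2-4 cols 7-8 z=1 -> covers; best now D (z=1)
Winner: D at z=1

Answer: 1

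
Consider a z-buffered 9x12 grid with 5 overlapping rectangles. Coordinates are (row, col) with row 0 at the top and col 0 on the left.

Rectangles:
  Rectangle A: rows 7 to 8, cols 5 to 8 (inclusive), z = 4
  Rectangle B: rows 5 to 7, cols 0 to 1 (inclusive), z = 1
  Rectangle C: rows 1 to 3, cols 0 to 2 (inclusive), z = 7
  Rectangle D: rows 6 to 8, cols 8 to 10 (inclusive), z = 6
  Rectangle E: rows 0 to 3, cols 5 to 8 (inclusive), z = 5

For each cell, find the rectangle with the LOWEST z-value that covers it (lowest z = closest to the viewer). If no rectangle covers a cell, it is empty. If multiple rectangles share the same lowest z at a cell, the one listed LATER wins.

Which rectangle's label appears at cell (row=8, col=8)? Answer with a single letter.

Answer: A

Derivation:
Check cell (8,8):
  A: rows 7-8 cols 5-8 z=4 -> covers; best now A (z=4)
  B: rows 5-7 cols 0-1 -> outside (row miss)
  C: rows 1-3 cols 0-2 -> outside (row miss)
  D: rows 6-8 cols 8-10 z=6 -> covers; best now A (z=4)
  E: rows 0-3 cols 5-8 -> outside (row miss)
Winner: A at z=4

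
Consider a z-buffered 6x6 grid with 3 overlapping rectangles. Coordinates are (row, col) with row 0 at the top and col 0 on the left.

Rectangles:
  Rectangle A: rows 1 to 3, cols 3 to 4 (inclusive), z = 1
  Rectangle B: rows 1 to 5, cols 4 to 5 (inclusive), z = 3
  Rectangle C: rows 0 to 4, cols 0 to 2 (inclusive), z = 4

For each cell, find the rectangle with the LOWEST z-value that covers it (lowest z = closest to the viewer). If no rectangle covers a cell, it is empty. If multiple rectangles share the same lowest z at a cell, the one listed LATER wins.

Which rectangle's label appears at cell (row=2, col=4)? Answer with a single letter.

Check cell (2,4):
  A: rows 1-3 cols 3-4 z=1 -> covers; best now A (z=1)
  B: rows 1-5 cols 4-5 z=3 -> covers; best now A (z=1)
  C: rows 0-4 cols 0-2 -> outside (col miss)
Winner: A at z=1

Answer: A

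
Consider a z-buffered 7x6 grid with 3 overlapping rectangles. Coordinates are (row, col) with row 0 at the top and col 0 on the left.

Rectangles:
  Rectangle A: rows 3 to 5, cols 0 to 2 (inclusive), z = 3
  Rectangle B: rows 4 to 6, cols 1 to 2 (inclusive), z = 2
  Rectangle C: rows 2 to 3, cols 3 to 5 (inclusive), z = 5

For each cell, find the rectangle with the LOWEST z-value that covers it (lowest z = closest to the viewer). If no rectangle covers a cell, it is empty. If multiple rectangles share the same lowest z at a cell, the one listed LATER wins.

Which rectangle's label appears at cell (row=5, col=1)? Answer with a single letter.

Check cell (5,1):
  A: rows 3-5 cols 0-2 z=3 -> covers; best now A (z=3)
  B: rows 4-6 cols 1-2 z=2 -> covers; best now B (z=2)
  C: rows 2-3 cols 3-5 -> outside (row miss)
Winner: B at z=2

Answer: B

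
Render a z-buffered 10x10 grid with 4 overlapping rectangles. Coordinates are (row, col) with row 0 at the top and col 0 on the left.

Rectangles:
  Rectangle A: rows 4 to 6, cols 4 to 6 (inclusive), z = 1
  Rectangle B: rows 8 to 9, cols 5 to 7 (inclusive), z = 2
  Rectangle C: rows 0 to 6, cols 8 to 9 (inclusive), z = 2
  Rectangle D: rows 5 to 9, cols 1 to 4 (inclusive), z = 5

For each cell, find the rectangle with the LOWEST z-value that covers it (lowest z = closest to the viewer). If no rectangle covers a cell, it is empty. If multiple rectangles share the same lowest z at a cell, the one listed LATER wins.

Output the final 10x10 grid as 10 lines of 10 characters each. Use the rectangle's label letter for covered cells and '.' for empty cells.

........CC
........CC
........CC
........CC
....AAA.CC
.DDDAAA.CC
.DDDAAA.CC
.DDDD.....
.DDDDBBB..
.DDDDBBB..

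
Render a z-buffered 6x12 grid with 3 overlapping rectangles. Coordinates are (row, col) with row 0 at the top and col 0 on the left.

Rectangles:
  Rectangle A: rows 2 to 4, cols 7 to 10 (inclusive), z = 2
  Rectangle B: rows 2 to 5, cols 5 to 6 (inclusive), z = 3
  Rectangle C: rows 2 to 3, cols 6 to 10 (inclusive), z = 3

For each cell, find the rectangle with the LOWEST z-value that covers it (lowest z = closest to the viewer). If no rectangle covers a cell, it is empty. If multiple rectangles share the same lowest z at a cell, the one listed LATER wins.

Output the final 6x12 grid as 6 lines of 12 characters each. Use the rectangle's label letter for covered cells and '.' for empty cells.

............
............
.....BCAAAA.
.....BCAAAA.
.....BBAAAA.
.....BB.....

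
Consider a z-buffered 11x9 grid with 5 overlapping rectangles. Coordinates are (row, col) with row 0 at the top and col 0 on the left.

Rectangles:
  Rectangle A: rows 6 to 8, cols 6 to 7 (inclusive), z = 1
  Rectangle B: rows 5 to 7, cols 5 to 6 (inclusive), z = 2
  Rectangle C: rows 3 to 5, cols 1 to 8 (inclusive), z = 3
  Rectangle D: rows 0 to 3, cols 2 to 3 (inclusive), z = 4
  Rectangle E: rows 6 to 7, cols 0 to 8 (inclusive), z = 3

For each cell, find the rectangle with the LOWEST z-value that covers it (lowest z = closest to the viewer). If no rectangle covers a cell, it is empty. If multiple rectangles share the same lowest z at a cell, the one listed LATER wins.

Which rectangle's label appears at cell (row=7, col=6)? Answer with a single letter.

Answer: A

Derivation:
Check cell (7,6):
  A: rows 6-8 cols 6-7 z=1 -> covers; best now A (z=1)
  B: rows 5-7 cols 5-6 z=2 -> covers; best now A (z=1)
  C: rows 3-5 cols 1-8 -> outside (row miss)
  D: rows 0-3 cols 2-3 -> outside (row miss)
  E: rows 6-7 cols 0-8 z=3 -> covers; best now A (z=1)
Winner: A at z=1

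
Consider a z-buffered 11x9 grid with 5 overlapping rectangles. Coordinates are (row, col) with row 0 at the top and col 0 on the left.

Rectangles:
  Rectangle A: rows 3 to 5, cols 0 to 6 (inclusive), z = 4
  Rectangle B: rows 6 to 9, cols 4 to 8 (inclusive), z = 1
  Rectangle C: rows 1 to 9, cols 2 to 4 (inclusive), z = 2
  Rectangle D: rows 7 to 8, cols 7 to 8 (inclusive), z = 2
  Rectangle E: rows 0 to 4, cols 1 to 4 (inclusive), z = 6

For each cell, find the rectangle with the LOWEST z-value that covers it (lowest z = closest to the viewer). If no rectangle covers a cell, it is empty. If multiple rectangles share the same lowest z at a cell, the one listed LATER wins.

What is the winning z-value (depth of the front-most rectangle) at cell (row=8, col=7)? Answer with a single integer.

Check cell (8,7):
  A: rows 3-5 cols 0-6 -> outside (row miss)
  B: rows 6-9 cols 4-8 z=1 -> covers; best now B (z=1)
  C: rows 1-9 cols 2-4 -> outside (col miss)
  D: rows 7-8 cols 7-8 z=2 -> covers; best now B (z=1)
  E: rows 0-4 cols 1-4 -> outside (row miss)
Winner: B at z=1

Answer: 1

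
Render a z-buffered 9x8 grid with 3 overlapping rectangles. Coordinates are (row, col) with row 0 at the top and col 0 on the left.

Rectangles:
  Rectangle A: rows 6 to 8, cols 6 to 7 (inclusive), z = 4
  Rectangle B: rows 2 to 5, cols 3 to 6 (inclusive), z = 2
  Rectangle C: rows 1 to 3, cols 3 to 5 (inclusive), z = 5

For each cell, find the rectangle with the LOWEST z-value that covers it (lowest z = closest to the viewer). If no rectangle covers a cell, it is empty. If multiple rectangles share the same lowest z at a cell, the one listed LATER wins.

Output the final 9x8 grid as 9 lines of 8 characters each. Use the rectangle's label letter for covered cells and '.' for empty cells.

........
...CCC..
...BBBB.
...BBBB.
...BBBB.
...BBBB.
......AA
......AA
......AA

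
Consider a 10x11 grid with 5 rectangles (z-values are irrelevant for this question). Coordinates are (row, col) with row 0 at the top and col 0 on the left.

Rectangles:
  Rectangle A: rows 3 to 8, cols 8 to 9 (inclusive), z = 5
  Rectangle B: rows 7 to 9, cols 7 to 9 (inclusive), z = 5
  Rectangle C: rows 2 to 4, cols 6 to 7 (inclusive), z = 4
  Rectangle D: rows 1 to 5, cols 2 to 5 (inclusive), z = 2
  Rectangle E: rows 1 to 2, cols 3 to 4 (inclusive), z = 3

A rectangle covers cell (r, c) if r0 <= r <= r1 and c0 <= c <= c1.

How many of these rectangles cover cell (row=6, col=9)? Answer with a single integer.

Check cell (6,9):
  A: rows 3-8 cols 8-9 -> covers
  B: rows 7-9 cols 7-9 -> outside (row miss)
  C: rows 2-4 cols 6-7 -> outside (row miss)
  D: rows 1-5 cols 2-5 -> outside (row miss)
  E: rows 1-2 cols 3-4 -> outside (row miss)
Count covering = 1

Answer: 1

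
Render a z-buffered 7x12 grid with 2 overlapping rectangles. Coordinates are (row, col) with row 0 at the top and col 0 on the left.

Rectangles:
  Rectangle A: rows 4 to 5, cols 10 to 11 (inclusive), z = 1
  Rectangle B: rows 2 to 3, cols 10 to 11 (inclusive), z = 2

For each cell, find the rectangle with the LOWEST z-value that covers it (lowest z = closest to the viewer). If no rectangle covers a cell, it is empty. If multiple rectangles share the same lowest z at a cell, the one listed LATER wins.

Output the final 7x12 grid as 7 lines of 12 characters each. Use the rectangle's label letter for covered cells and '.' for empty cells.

............
............
..........BB
..........BB
..........AA
..........AA
............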